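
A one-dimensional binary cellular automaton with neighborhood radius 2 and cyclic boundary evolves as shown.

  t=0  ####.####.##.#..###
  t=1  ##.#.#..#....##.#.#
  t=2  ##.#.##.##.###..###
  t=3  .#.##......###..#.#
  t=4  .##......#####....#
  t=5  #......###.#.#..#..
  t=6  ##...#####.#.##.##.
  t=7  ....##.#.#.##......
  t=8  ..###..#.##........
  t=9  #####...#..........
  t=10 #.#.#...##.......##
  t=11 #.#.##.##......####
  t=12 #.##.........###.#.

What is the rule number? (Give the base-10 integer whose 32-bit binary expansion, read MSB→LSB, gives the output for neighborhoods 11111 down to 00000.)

  ##### -> #   bit 31 = 1  t=0,i=0
  ####. -> .   bit 30 = 0  t=0,i=2
  ###.# -> #   bit 29 = 1  t=0,i=3
  ###.. -> #   bit 28 = 1  t=2,i=13
  ##.## -> .   bit 27 = 0  t=0,i=4
  ##.#. -> .   bit 26 = 0  t=0,i=12
  ##..# -> .   bit 25 = 0  t=2,i=14
  ##... -> .   bit 24 = 0  t=3,i=5
  #.### -> #   bit 23 = 1  t=0,i=5
  #.##. -> .   bit 22 = 0  t=0,i=10
  #.#.# -> #   bit 21 = 1  t=1,i=3
  #.#.. -> #   bit 20 = 1  t=0,i=13
  #..## -> .   bit 19 = 0  t=0,i=15
  #..#. -> .   bit 18 = 0  t=1,i=7
  #...# -> .   bit 17 = 0  t=6,i=3
  #.... -> .   bit 16 = 0  t=1,i=10
  .#### -> .   bit 15 = 0  t=0,i=6
  .###. -> #   bit 14 = 1  t=1,i=0
  .##.# -> .   bit 13 = 0  t=0,i=11
  .##.. -> .   bit 12 = 0  t=3,i=4
  .#.## -> #   bit 11 = 1  t=1,i=17
  .#.#. -> .   bit 10 = 0  t=1,i=4
  .#..# -> #   bit 9 = 1  t=0,i=14
  .#... -> #   bit 8 = 1  t=1,i=9
  ..### -> #   bit 7 = 1  t=0,i=16
  ..##. -> #   bit 6 = 1  t=1,i=13
  ..#.# -> .   bit 5 = 0  t=3,i=16
  ..#.. -> #   bit 4 = 1  t=1,i=8
  ...## -> #   bit 3 = 1  t=1,i=12
  ...#. -> .   bit 2 = 0  t=4,i=17
  ....# -> #   bit 1 = 1  t=1,i=11
  ..... -> .   bit 0 = 0  t=3,i=7
  bits 10110000101100000100101111011010 = 2964343770

2964343770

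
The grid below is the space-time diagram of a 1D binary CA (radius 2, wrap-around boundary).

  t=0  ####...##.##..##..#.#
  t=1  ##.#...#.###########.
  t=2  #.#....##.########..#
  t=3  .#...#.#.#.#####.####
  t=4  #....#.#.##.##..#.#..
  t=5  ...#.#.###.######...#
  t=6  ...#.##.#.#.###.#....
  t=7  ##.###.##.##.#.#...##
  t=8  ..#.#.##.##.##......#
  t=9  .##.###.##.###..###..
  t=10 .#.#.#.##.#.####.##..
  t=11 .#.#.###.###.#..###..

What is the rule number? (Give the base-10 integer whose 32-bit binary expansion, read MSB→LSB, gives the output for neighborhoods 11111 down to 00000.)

2657933411

  nb #####: next=#  (t=0,i=1, bit31=1)
  nb ####.: next=.  (t=0,i=2, bit30=0)
  nb ###.#: next=.  (t=1,i=19, bit29=0)
  nb ###..: next=#  (t=0,i=3, bit28=1)
  nb ##.##: next=#  (t=0,i=9, bit27=1)
  nb ##.#.: next=#  (t=1,i=2, bit26=1)
  nb ##..#: next=#  (t=0,i=12, bit25=1)
  nb ##...: next=.  (t=0,i=4, bit24=0)
  nb #.###: next=.  (t=0,i=20, bit23=0)
  nb #.##.: next=#  (t=0,i=10, bit22=1)
  nb #.#.#: next=#  (t=3,i=7, bit21=1)
  nb #.#..: next=.  (t=1,i=3, bit20=0)
  nb #..##: next=#  (t=0,i=13, bit19=1)
  nb #..#.: next=#  (t=0,i=17, bit18=1)
  nb #...#: next=.  (t=0,i=5, bit17=0)
  nb #....: next=.  (t=2,i=4, bit16=0)
  nb .####: next=#  (t=0,i=0, bit15=1)
  nb .###.: next=#  (t=5,i=8, bit14=1)
  nb .##.#: next=.  (t=0,i=8, bit13=0)
  nb .##..: next=#  (t=0,i=11, bit12=1)
  nb .#.##: next=#  (t=0,i=19, bit11=1)
  nb .#.#.: next=.  (t=3,i=6, bit10=0)
  nb .#..#: next=.  (t=4,i=19, bit9=0)
  nb .#...: next=.  (t=1,i=4, bit8=0)
  nb ..###: next=.  (t=7,i=19, bit7=0)
  nb ..##.: next=#  (t=0,i=7, bit6=1)
  nb ..#.#: next=#  (t=0,i=18, bit5=1)
  nb ..#..: next=.  (t=4,i=0, bit4=0)
  nb ...##: next=.  (t=0,i=6, bit3=0)
  nb ...#.: next=.  (t=1,i=6, bit2=0)
  nb ....#: next=#  (t=2,i=5, bit1=1)
  nb .....: next=#  (t=6,i=0, bit0=1)
  bits 10011110011011001101100001100011 = 2657933411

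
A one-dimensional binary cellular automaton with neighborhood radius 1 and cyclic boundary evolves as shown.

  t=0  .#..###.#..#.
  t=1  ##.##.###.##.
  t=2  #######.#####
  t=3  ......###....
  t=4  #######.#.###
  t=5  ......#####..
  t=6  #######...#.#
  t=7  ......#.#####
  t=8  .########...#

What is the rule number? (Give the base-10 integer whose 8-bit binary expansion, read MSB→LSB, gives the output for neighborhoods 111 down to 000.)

  [7] ### => .  t=0,i=5
  [6] ##. => #  t=0,i=6
  [5] #.# => #  t=0,i=7
  [4] #.. => .  t=0,i=2
  [3] .## => #  t=0,i=4
  [2] .#. => #  t=0,i=1
  [1] ..# => #  t=0,i=0
  [0] ... => #  t=3,i=0
  bits 01101111 = 111

111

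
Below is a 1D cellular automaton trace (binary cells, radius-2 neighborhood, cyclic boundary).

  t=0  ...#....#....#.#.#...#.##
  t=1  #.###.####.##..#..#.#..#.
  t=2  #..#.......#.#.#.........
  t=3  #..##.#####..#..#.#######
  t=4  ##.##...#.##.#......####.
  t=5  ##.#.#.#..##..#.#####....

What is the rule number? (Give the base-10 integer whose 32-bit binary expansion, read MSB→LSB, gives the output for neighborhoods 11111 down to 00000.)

2472567263

  [31] ##### => #  t=3,i=8
  [30] ####. => .  t=1,i=8
  [29] ###.# => .  t=1,i=4
  [28] ###.. => #  t=3,i=0
  [27] ##.## => .  t=1,i=5
  [26] ##.#. => .  t=4,i=12
  [25] ##..# => #  t=1,i=13
  [24] ##... => #  t=0,i=0
  [23] #.### => .  t=1,i=2
  [22] #.##. => #  t=0,i=23
  [21] #.#.# => #  t=0,i=15
  [20] #.#.. => .  t=0,i=17
  [19] #..## => .  t=3,i=2
  [18] #..#. => .  t=1,i=14
  [17] #...# => .  t=0,i=1
  [16] #.... => .  t=0,i=5
  [15] .#### => .  t=1,i=7
  [14] .###. => #  t=1,i=3
  [13] .##.# => #  t=3,i=4
  [12] .##.. => .  t=0,i=24
  [11] .#.## => .  t=0,i=22
  [10] .#.#. => .  t=0,i=14
  [9] .#..# => .  t=1,i=16
  [8] .#... => #  t=0,i=4
  [7] ..### => #  t=4,i=20
  [6] ..##. => #  t=3,i=3
  [5] ..#.# => .  t=0,i=13
  [4] ..#.. => #  t=0,i=3
  [3] ...## => #  t=4,i=19
  [2] ...#. => #  t=0,i=2
  [1] ....# => #  t=0,i=6
  [0] ..... => #  t=2,i=6
  bits 10010011011000000110000111011111 = 2472567263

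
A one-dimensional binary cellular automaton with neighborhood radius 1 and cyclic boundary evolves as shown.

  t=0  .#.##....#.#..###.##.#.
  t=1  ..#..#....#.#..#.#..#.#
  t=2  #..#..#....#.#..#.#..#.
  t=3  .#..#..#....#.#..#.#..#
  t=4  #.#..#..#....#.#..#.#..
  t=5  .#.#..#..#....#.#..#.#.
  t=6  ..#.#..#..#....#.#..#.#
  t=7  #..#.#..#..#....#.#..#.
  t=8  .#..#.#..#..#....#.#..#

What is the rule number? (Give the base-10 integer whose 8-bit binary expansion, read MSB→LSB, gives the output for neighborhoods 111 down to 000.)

  ### -> #   bit 7 = 1  t=0,i=15
  ##. -> .   bit 6 = 0  t=0,i=4
  #.# -> #   bit 5 = 1  t=0,i=2
  #.. -> #   bit 4 = 1  t=0,i=5
  .## -> .   bit 3 = 0  t=0,i=3
  .#. -> .   bit 2 = 0  t=0,i=1
  ..# -> .   bit 1 = 0  t=0,i=0
  ... -> .   bit 0 = 0  t=0,i=6
  bits 10110000 = 176

176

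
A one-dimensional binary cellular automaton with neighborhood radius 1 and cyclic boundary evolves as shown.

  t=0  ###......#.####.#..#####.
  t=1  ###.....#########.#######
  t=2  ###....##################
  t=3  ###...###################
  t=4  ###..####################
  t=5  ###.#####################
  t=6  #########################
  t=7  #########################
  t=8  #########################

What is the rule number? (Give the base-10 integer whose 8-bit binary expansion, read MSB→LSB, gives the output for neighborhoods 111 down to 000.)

  ### -> #   bit 7 = 1  t=0,i=1
  ##. -> #   bit 6 = 1  t=0,i=2
  #.# -> #   bit 5 = 1  t=0,i=10
  #.. -> .   bit 4 = 0  t=0,i=3
  .## -> #   bit 3 = 1  t=0,i=0
  .#. -> #   bit 2 = 1  t=0,i=9
  ..# -> #   bit 1 = 1  t=0,i=8
  ... -> .   bit 0 = 0  t=0,i=4
  bits 11101110 = 238

238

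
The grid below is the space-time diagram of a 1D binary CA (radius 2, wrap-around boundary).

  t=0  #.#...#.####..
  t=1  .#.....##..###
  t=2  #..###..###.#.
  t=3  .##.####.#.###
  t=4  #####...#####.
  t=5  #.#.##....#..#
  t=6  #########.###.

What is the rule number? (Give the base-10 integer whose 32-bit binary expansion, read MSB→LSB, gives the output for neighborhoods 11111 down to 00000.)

2683141651

  [31] ##### => #  t=4,i=2
  [30] ####. => .  t=0,i=10
  [29] ###.# => .  t=1,i=13
  [28] ###.. => #  t=0,i=11
  [27] ##.## => #  t=3,i=0
  [26] ##.#. => #  t=1,i=0
  [25] ##..# => #  t=0,i=12
  [24] ##... => #  t=4,i=5
  [23] #.### => #  t=0,i=8
  [22] #.##. => #  t=3,i=1
  [21] #.#.# => #  t=2,i=12
  [20] #.#.. => .  t=0,i=2
  [19] #..## => #  t=1,i=10
  [18] #..#. => #  t=0,i=13
  [17] #...# => .  t=0,i=4
  [16] #.... => #  t=1,i=3
  [15] .#### => .  t=0,i=9
  [14] .###. => #  t=1,i=12
  [13] .##.# => #  t=3,i=2
  [12] .##.. => #  t=1,i=8
  [11] .#.## => #  t=0,i=7
  [10] .#.#. => #  t=0,i=1
  [9] .#..# => #  t=2,i=1
  [8] .#... => .  t=0,i=3
  [7] ..### => .  t=1,i=11
  [6] ..##. => .  t=1,i=7
  [5] ..#.# => .  t=0,i=0
  [4] ..#.. => #  t=5,i=10
  [3] ...## => .  t=1,i=6
  [2] ...#. => .  t=0,i=5
  [1] ....# => #  t=1,i=5
  [0] ..... => #  t=1,i=4
  bits 10011111111011010111111000010011 = 2683141651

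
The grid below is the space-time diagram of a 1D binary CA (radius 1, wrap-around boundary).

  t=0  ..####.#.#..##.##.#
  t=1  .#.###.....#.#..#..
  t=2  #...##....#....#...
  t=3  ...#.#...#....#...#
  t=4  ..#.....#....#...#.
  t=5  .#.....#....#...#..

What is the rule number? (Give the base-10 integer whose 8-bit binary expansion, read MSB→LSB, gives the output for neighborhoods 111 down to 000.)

  [7] ### => #  t=0,i=3
  [6] ##. => #  t=0,i=5
  [5] #.# => .  t=0,i=6
  [4] #.. => .  t=0,i=0
  [3] .## => .  t=0,i=2
  [2] .#. => .  t=0,i=7
  [1] ..# => #  t=0,i=1
  [0] ... => .  t=1,i=7
  bits 11000010 = 194

194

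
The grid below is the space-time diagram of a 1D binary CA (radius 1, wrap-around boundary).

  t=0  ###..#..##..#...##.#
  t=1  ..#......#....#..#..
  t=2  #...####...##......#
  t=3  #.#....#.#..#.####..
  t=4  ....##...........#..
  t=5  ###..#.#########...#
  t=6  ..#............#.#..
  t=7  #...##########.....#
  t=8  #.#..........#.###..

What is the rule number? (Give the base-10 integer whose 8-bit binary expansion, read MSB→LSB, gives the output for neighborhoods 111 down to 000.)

65

  ### -> .   bit 7 = 0  t=0,i=0
  ##. -> #   bit 6 = 1  t=0,i=2
  #.# -> .   bit 5 = 0  t=0,i=18
  #.. -> .   bit 4 = 0  t=0,i=3
  .## -> .   bit 3 = 0  t=0,i=8
  .#. -> .   bit 2 = 0  t=0,i=5
  ..# -> .   bit 1 = 0  t=0,i=4
  ... -> #   bit 0 = 1  t=0,i=14
  bits 01000001 = 65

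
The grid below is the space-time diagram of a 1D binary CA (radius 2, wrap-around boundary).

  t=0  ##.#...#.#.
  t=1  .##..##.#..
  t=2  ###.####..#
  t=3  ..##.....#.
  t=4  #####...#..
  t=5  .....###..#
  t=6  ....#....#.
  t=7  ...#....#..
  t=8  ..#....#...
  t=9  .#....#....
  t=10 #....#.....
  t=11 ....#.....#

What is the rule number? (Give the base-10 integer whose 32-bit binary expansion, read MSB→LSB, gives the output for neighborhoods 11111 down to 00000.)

755905612

  nb #####: next=.  (t=4,i=2, bit31=0)
  nb ####.: next=.  (t=2,i=1, bit30=0)
  nb ###.#: next=#  (t=2,i=2, bit29=1)
  nb ###..: next=.  (t=2,i=7, bit28=0)
  nb ##.##: next=#  (t=2,i=3, bit27=1)
  nb ##.#.: next=#  (t=0,i=2, bit26=1)
  nb ##..#: next=.  (t=1,i=3, bit25=0)
  nb ##...: next=#  (t=3,i=4, bit24=1)
  nb #.###: next=.  (t=2,i=4, bit23=0)
  nb #.##.: next=.  (t=0,i=0, bit22=0)
  nb #.#.#: next=.  (t=0,i=9, bit21=0)
  nb #.#..: next=.  (t=0,i=3, bit20=0)
  nb #..##: next=#  (t=1,i=4, bit19=1)
  nb #..#.: next=#  (t=5,i=9, bit18=1)
  nb #...#: next=#  (t=0,i=5, bit17=1)
  nb #....: next=.  (t=3,i=5, bit16=0)
  nb .####: next=.  (t=2,i=0, bit15=0)
  nb .###.: next=.  (t=5,i=6, bit14=0)
  nb .##.#: next=#  (t=0,i=1, bit13=1)
  nb .##..: next=#  (t=1,i=2, bit12=1)
  nb .#.##: next=.  (t=0,i=10, bit11=0)
  nb .#.#.: next=#  (t=0,i=8, bit10=1)
  nb .#..#: next=.  (t=4,i=9, bit9=0)
  nb .#...: next=.  (t=0,i=4, bit8=0)
  nb ..###: next=.  (t=2,i=10, bit7=0)
  nb ..##.: next=#  (t=1,i=1, bit6=1)
  nb ..#.#: next=.  (t=0,i=7, bit5=0)
  nb ..#..: next=.  (t=3,i=9, bit4=0)
  nb ...##: next=#  (t=1,i=0, bit3=1)
  nb ...#.: next=#  (t=0,i=6, bit2=1)
  nb ....#: next=.  (t=3,i=7, bit1=0)
  nb .....: next=.  (t=3,i=6, bit0=0)
  bits 00101101000011100011010001001100 = 755905612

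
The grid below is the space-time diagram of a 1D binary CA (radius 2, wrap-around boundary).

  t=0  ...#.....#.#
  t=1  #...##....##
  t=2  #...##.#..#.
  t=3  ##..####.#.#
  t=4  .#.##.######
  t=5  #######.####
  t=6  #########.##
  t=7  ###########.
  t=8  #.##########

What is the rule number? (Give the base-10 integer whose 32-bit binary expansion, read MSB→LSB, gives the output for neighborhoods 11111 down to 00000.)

  #####|#  b31=1 t=4,i=8
  ####.|#  b30=1 t=3,i=6
  ###.#|#  b29=1 t=3,i=7
  ###..|#  b28=1 t=1,i=0
  ##.##|#  b27=1 t=4,i=5
  ##.#.|#  b26=1 t=2,i=6
  ##..#|.  b25=0 t=3,i=2
  ##...|.  b24=0 t=1,i=1
  #.###|#  b23=1 t=3,i=11
  #.##.|#  b22=1 t=4,i=3
  #.#.#|#  b21=1 t=3,i=9
  #.#..|#  b20=1 t=0,i=11
  #..##|#  b19=1 t=3,i=3
  #..#.|#  b18=1 t=2,i=9
  #...#|.  b17=0 t=0,i=1
  #....|#  b16=1 t=0,i=5
  .####|.  b15=0 t=3,i=5
  .###.|.  b14=0 t=1,i=11
  .##.#|#  b13=1 t=2,i=5
  .##..|#  b12=1 t=1,i=5
  .#.##|#  b11=1 t=3,i=10
  .#.#.|#  b10=1 t=0,i=10
  .#..#|.  b9=0 t=2,i=8
  .#...|#  b8=1 t=0,i=0
  ..###|#  b7=1 t=1,i=10
  ..##.|#  b6=1 t=1,i=4
  ..#.#|.  b5=0 t=0,i=9
  ..#..|.  b4=0 t=0,i=3
  ...##|.  b3=0 t=1,i=3
  ...#.|.  b2=0 t=0,i=2
  ....#|.  b1=0 t=0,i=7
  .....|.  b0=0 t=0,i=6
  bits 11111100111111010011110111000000 = 4244454848

4244454848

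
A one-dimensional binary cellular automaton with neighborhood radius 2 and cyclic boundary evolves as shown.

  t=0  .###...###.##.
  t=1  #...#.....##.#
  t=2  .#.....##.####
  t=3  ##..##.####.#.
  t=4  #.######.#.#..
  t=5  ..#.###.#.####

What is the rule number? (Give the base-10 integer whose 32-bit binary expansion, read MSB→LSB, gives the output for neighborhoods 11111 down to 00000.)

3487311427

  ##### -> #   bit 31 = 1  t=4,i=4
  ####. -> #   bit 30 = 1  t=2,i=12
  ###.# -> .   bit 29 = 0  t=0,i=9
  ###.. -> .   bit 28 = 0  t=0,i=3
  ##.## -> #   bit 27 = 1  t=0,i=10
  ##.#. -> #   bit 26 = 1  t=2,i=0
  ##..# -> #   bit 25 = 1  t=0,i=13
  ##... -> #   bit 24 = 1  t=0,i=4
  #.### -> #   bit 23 = 1  t=2,i=10
  #.##. -> #   bit 22 = 1  t=0,i=11
  #.#.# -> .   bit 21 = 0  t=3,i=12
  #.#.. -> #   bit 20 = 1  t=2,i=1
  #..## -> #   bit 19 = 1  t=0,i=0
  #..#. -> #   bit 18 = 1  t=4,i=13
  #...# -> .   bit 17 = 0  t=0,i=5
  #.... -> .   bit 16 = 0  t=1,i=6
  .#### -> .   bit 15 = 0  t=2,i=11
  .###. -> .   bit 14 = 0  t=0,i=2
  .##.# -> #   bit 13 = 1  t=1,i=11
  .##.. -> .   bit 12 = 0  t=0,i=12
  .#.## -> .   bit 11 = 0  t=3,i=13
  .#.#. -> #   bit 10 = 1  t=4,i=10
  .#..# -> #   bit 9 = 1  t=4,i=12
  .#... -> .   bit 8 = 0  t=1,i=5
  ..### -> .   bit 7 = 0  t=0,i=1
  ..##. -> #   bit 6 = 1  t=1,i=10
  ..#.# -> .   bit 5 = 0  t=4,i=0
  ..#.. -> .   bit 4 = 0  t=1,i=4
  ...## -> .   bit 3 = 0  t=0,i=6
  ...#. -> .   bit 2 = 0  t=1,i=3
  ....# -> #   bit 1 = 1  t=1,i=8
  ..... -> #   bit 0 = 1  t=1,i=7
  bits 11001111110111000010011001000011 = 3487311427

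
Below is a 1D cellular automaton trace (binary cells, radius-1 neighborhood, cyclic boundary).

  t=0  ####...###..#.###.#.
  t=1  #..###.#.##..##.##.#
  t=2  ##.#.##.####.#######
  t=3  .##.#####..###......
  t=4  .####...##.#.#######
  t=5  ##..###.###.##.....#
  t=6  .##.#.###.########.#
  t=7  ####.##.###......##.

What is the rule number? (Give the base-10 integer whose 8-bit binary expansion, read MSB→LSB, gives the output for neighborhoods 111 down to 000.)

121

  ###|.  b7=0 t=0,i=1
  ##.|#  b6=1 t=0,i=3
  #.#|#  b5=1 t=0,i=13
  #..|#  b4=1 t=0,i=4
  .##|#  b3=1 t=0,i=0
  .#.|.  b2=0 t=0,i=12
  ..#|.  b1=0 t=0,i=6
  ...|#  b0=1 t=0,i=5
  bits 01111001 = 121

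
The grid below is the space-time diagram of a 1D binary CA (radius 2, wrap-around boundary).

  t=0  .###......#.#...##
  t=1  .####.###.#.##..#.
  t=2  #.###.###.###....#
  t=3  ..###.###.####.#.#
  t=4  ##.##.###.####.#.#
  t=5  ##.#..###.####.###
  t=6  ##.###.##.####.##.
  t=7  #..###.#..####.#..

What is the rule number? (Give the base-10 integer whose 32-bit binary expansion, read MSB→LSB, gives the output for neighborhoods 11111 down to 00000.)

1912130403

  ##### -> .   bit 31 = 0  t=5,i=17
  ####. -> #   bit 30 = 1  t=1,i=3
  ###.# -> #   bit 29 = 1  t=1,i=4
  ###.. -> #   bit 28 = 1  t=0,i=3
  ##.## -> .   bit 27 = 0  t=0,i=0
  ##.#. -> .   bit 26 = 0  t=1,i=9
  ##..# -> .   bit 25 = 0  t=1,i=14
  ##... -> #   bit 24 = 1  t=0,i=4
  #.### -> #   bit 23 = 1  t=0,i=1
  #.##. -> #   bit 22 = 1  t=1,i=12
  #.#.# -> #   bit 21 = 1  t=1,i=10
  #.#.. -> #   bit 20 = 1  t=0,i=12
  #..## -> #   bit 19 = 1  t=1,i=0
  #..#. -> .   bit 18 = 0  t=1,i=15
  #...# -> .   bit 17 = 0  t=0,i=14
  #.... -> .   bit 16 = 0  t=0,i=5
  .#### -> #   bit 15 = 1  t=1,i=2
  .###. -> #   bit 14 = 1  t=0,i=2
  .##.# -> .   bit 13 = 0  t=0,i=17
  .##.. -> .   bit 12 = 0  t=1,i=13
  .#.## -> #   bit 11 = 1  t=1,i=11
  .#.#. -> .   bit 10 = 0  t=0,i=11
  .#..# -> #   bit 9 = 1  t=1,i=17
  .#... -> #   bit 8 = 1  t=0,i=13
  ..### -> .   bit 7 = 0  t=1,i=1
  ..##. -> #   bit 6 = 1  t=0,i=16
  ..#.# -> #   bit 5 = 1  t=0,i=10
  ..#.. -> .   bit 4 = 0  t=1,i=16
  ...## -> .   bit 3 = 0  t=0,i=15
  ...#. -> .   bit 2 = 0  t=0,i=9
  ....# -> #   bit 1 = 1  t=0,i=8
  ..... -> #   bit 0 = 1  t=0,i=6
  bits 01110001111110001100101101100011 = 1912130403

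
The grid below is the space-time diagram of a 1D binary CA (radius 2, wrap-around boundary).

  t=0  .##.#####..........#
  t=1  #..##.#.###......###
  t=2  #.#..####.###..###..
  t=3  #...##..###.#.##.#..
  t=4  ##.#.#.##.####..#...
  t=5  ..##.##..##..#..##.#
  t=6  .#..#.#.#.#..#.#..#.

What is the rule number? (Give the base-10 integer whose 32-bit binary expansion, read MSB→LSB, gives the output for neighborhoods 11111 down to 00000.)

  #####|#  b31=1 t=0,i=6
  ####.|.  b30=0 t=0,i=7
  ###.#|#  b29=1 t=2,i=8
  ###..|#  b28=1 t=0,i=8
  ##.##|#  b27=1 t=0,i=3
  ##.#.|#  b26=1 t=1,i=5
  ##..#|.  b25=0 t=1,i=1
  ##...|#  b24=1 t=0,i=9
  #.###|#  b23=1 t=0,i=4
  #.##.|.  b22=0 t=0,i=1
  #.#.#|#  b21=1 t=1,i=6
  #.#..|.  b20=0 t=2,i=2
  #..##|#  b19=1 t=1,i=2
  #..#.|.  b18=0 t=2,i=19
  #...#|.  b17=0 t=3,i=2
  #....|#  b16=1 t=0,i=10
  .####|.  b15=0 t=0,i=5
  .###.|.  b14=0 t=1,i=9
  .##.#|.  b13=0 t=0,i=2
  .##..|#  b12=1 t=3,i=5
  .#.##|#  b11=1 t=0,i=0
  .#.#.|.  b10=0 t=2,i=1
  .#..#|.  b9=0 t=2,i=3
  .#...|#  b8=1 t=3,i=1
  ..###|#  b7=1 t=1,i=17
  ..##.|.  b6=0 t=1,i=3
  ..#.#|#  b5=1 t=0,i=19
  ..#..|#  b4=1 t=3,i=0
  ...##|#  b3=1 t=1,i=16
  ...#.|#  b2=1 t=0,i=18
  ....#|#  b1=1 t=0,i=17
  .....|.  b0=0 t=0,i=11
  bits 10111101101010010001100110111110 = 3181975998

3181975998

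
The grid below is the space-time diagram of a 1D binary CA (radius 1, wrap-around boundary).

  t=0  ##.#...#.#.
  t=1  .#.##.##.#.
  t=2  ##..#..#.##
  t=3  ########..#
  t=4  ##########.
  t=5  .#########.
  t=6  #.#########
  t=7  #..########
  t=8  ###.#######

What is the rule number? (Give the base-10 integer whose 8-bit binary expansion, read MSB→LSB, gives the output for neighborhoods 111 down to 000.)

214

  ###|#  b7=1 t=2,i=0
  ##.|#  b6=1 t=0,i=1
  #.#|.  b5=0 t=0,i=2
  #..|#  b4=1 t=0,i=4
  .##|.  b3=0 t=0,i=0
  .#.|#  b2=1 t=0,i=3
  ..#|#  b1=1 t=0,i=6
  ...|.  b0=0 t=0,i=5
  bits 11010110 = 214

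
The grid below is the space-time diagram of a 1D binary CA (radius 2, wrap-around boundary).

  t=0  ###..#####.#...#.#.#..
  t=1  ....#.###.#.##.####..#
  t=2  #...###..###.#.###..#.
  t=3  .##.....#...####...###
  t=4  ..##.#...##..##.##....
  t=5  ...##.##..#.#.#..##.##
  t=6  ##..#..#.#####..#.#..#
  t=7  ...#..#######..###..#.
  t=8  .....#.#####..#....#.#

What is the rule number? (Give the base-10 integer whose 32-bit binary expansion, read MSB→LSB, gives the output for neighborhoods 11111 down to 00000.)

3316563233

  [31] ##### => #  t=0,i=7
  [30] ####. => #  t=0,i=8
  [29] ###.# => .  t=0,i=9
  [28] ###.. => .  t=0,i=2
  [27] ##.## => .  t=1,i=14
  [26] ##.#. => #  t=0,i=10
  [25] ##..# => .  t=0,i=3
  [24] ##... => #  t=3,i=3
  [23] #.### => #  t=1,i=6
  [22] #.##. => .  t=1,i=12
  [21] #.#.# => #  t=0,i=17
  [20] #.#.. => .  t=0,i=11
  [19] #..## => #  t=0,i=4
  [18] #..#. => #  t=1,i=20
  [17] #...# => #  t=0,i=13
  [16] #.... => .  t=1,i=1
  [15] .#### => #  t=0,i=6
  [14] .###. => .  t=0,i=1
  [13] .##.# => #  t=1,i=13
  [12] .##.. => #  t=3,i=2
  [11] .#.## => #  t=1,i=5
  [10] .#.#. => #  t=0,i=16
  [9] .#..# => .  t=0,i=20
  [8] .#... => #  t=0,i=12
  [7] ..### => .  t=0,i=0
  [6] ..##. => .  t=4,i=2
  [5] ..#.# => #  t=0,i=15
  [4] ..#.. => .  t=1,i=21
  [3] ...## => .  t=2,i=3
  [2] ...#. => .  t=0,i=14
  [1] ....# => .  t=1,i=2
  [0] ..... => #  t=3,i=5
  bits 11000101101011101011110100100001 = 3316563233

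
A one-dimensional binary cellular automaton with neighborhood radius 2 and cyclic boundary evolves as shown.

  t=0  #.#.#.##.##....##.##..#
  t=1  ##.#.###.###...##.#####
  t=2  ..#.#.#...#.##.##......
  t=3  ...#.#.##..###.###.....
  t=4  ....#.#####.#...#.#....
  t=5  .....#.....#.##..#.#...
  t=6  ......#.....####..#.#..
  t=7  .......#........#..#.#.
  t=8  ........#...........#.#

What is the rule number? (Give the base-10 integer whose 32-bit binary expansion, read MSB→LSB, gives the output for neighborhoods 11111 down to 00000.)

122322240

  #####|.  b31=0 t=1,i=20
  ####.|.  b30=0 t=1,i=0
  ###.#|.  b29=0 t=1,i=1
  ###..|.  b28=0 t=1,i=11
  ##.##|.  b27=0 t=0,i=8
  ##.#.|#  b26=1 t=0,i=1
  ##..#|#  b25=1 t=0,i=20
  ##...|#  b24=1 t=0,i=11
  #.###|.  b23=0 t=1,i=5
  #.##.|#  b22=1 t=0,i=6
  #.#.#|.  b21=0 t=0,i=2
  #.#..|.  b20=0 t=2,i=6
  #..##|#  b19=1 t=0,i=21
  #..#.|.  b18=0 t=5,i=16
  #...#|#  b17=1 t=1,i=13
  #....|.  b16=0 t=0,i=12
  .####|.  b15=0 t=1,i=19
  .###.|#  b14=1 t=1,i=6
  .##.#|#  b13=1 t=0,i=0
  .##..|#  b12=1 t=0,i=10
  .#.##|#  b11=1 t=0,i=5
  .#.#.|#  b10=1 t=0,i=3
  .#..#|.  b9=0 t=7,i=17
  .#...|#  b8=1 t=2,i=7
  ..###|.  b7=0 t=3,i=11
  ..##.|#  b6=1 t=0,i=15
  ..#.#|.  b5=0 t=2,i=2
  ..#..|.  b4=0 t=5,i=5
  ...##|.  b3=0 t=0,i=14
  ...#.|.  b2=0 t=2,i=1
  ....#|.  b1=0 t=0,i=13
  .....|.  b0=0 t=2,i=19
  bits 00000111010010100111110101000000 = 122322240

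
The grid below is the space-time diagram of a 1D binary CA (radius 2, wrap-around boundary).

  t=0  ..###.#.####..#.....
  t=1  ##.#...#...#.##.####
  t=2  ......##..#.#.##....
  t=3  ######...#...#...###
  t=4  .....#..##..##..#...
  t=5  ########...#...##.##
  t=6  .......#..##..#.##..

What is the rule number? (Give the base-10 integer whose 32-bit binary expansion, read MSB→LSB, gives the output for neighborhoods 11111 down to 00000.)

  ##### -> .   bit 31 = 0  t=1,i=18
  ####. -> .   bit 30 = 0  t=0,i=10
  ###.# -> .   bit 29 = 0  t=0,i=4
  ###.. -> #   bit 28 = 1  t=0,i=11
  ##.## -> #   bit 27 = 1  t=1,i=15
  ##.#. -> .   bit 26 = 0  t=0,i=5
  ##..# -> .   bit 25 = 0  t=0,i=12
  ##... -> .   bit 24 = 0  t=2,i=16
  #.### -> .   bit 23 = 0  t=0,i=8
  #.##. -> .   bit 22 = 0  t=1,i=13
  #.#.# -> .   bit 21 = 0  t=0,i=6
  #.#.. -> .   bit 20 = 0  t=1,i=3
  #..## -> #   bit 19 = 1  t=4,i=7
  #..#. -> #   bit 18 = 1  t=0,i=13
  #...# -> .   bit 17 = 0  t=1,i=5
  #.... -> #   bit 16 = 1  t=0,i=16
  .#### -> .   bit 15 = 0  t=0,i=9
  .###. -> #   bit 14 = 1  t=0,i=3
  .##.# -> #   bit 13 = 1  t=1,i=14
  .##.. -> .   bit 12 = 0  t=2,i=7
  .#.## -> #   bit 11 = 1  t=0,i=7
  .#.#. -> .   bit 10 = 0  t=2,i=11
  .#..# -> #   bit 9 = 1  t=4,i=6
  .#... -> .   bit 8 = 0  t=0,i=15
  ..### -> .   bit 7 = 0  t=0,i=2
  ..##. -> .   bit 6 = 0  t=2,i=6
  ..#.# -> .   bit 5 = 0  t=1,i=11
  ..#.. -> #   bit 4 = 1  t=0,i=14
  ...## -> #   bit 3 = 1  t=0,i=1
  ...#. -> #   bit 2 = 1  t=1,i=6
  ....# -> #   bit 1 = 1  t=0,i=0
  ..... -> #   bit 0 = 1  t=0,i=17
  bits 00011000000011010110101000011111 = 403532319

403532319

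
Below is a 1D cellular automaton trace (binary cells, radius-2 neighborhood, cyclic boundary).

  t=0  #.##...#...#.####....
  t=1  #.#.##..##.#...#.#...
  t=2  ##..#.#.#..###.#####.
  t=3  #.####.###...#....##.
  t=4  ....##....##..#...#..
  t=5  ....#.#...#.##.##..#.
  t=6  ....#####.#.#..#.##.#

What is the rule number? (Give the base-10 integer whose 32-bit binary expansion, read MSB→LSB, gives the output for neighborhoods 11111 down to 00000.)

1666582368

  nb #####: next=.  (t=2,i=17, bit31=0)
  nb ####.: next=#  (t=0,i=15, bit30=1)
  nb ###.#: next=#  (t=2,i=13, bit29=1)
  nb ###..: next=.  (t=0,i=16, bit28=0)
  nb ##.##: next=.  (t=2,i=14, bit27=0)
  nb ##.#.: next=.  (t=1,i=10, bit26=0)
  nb ##..#: next=#  (t=1,i=6, bit25=1)
  nb ##...: next=#  (t=0,i=4, bit24=1)
  nb #.###: next=.  (t=0,i=13, bit23=0)
  nb #.##.: next=#  (t=0,i=2, bit22=1)
  nb #.#.#: next=.  (t=1,i=2, bit21=0)
  nb #.#..: next=#  (t=1,i=11, bit20=1)
  nb #..##: next=.  (t=1,i=7, bit19=0)
  nb #..#.: next=#  (t=2,i=3, bit18=1)
  nb #...#: next=#  (t=0,i=5, bit17=1)
  nb #....: next=.  (t=0,i=18, bit16=0)
  nb .####: next=.  (t=0,i=14, bit15=0)
  nb .###.: next=.  (t=2,i=12, bit14=0)
  nb .##.#: next=.  (t=1,i=9, bit13=0)
  nb .##..: next=.  (t=0,i=3, bit12=0)
  nb .#.##: next=.  (t=0,i=1, bit11=0)
  nb .#.#.: next=#  (t=1,i=1, bit10=1)
  nb .#..#: next=#  (t=2,i=9, bit9=1)
  nb .#...: next=#  (t=0,i=8, bit8=1)
  nb ..###: next=.  (t=2,i=11, bit7=0)
  nb ..##.: next=#  (t=1,i=8, bit6=1)
  nb ..#.#: next=#  (t=0,i=0, bit5=1)
  nb ..#..: next=.  (t=0,i=7, bit4=0)
  nb ...##: next=.  (t=3,i=17, bit3=0)
  nb ...#.: next=.  (t=0,i=6, bit2=0)
  nb ....#: next=.  (t=0,i=19, bit1=0)
  nb .....: next=.  (t=4,i=0, bit0=0)
  bits 01100011010101100000011101100000 = 1666582368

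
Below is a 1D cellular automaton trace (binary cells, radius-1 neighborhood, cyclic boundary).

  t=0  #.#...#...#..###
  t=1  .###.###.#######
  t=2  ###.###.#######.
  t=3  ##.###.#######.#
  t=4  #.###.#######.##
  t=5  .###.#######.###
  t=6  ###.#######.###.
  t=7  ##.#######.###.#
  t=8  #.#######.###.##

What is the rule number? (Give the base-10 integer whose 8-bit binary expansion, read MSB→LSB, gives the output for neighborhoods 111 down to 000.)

190

  nb ###: next=#  (t=0,i=14, bit7=1)
  nb ##.: next=.  (t=0,i=0, bit6=0)
  nb #.#: next=#  (t=0,i=1, bit5=1)
  nb #..: next=#  (t=0,i=3, bit4=1)
  nb .##: next=#  (t=0,i=13, bit3=1)
  nb .#.: next=#  (t=0,i=2, bit2=1)
  nb ..#: next=#  (t=0,i=5, bit1=1)
  nb ...: next=.  (t=0,i=4, bit0=0)
  bits 10111110 = 190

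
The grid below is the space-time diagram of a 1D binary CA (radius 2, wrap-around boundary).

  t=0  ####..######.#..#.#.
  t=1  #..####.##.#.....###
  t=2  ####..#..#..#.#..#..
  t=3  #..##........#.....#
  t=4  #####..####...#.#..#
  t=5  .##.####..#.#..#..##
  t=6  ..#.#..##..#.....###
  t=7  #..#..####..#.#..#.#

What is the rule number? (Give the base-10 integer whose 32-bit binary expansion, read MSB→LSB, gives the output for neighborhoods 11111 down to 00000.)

  ##### -> #   bit 31 = 1  t=0,i=8
  ####. -> .   bit 30 = 0  t=0,i=2
  ###.# -> #   bit 29 = 1  t=0,i=11
  ###.. -> #   bit 28 = 1  t=0,i=3
  ##.## -> .   bit 27 = 0  t=1,i=7
  ##.#. -> .   bit 26 = 0  t=0,i=12
  ##..# -> #   bit 25 = 1  t=0,i=4
  ##... -> .   bit 24 = 0  t=3,i=5
  #.### -> #   bit 23 = 1  t=0,i=0
  #.##. -> .   bit 22 = 0  t=1,i=8
  #.#.# -> #   bit 21 = 1  t=0,i=18
  #.#.. -> .   bit 20 = 0  t=0,i=13
  #..## -> #   bit 19 = 1  t=0,i=5
  #..#. -> .   bit 18 = 0  t=0,i=15
  #...# -> #   bit 17 = 1  t=4,i=12
  #.... -> .   bit 16 = 0  t=1,i=13
  .#### -> .   bit 15 = 0  t=0,i=1
  .###. -> .   bit 14 = 0  t=6,i=18
  .##.# -> #   bit 13 = 1  t=1,i=9
  .##.. -> #   bit 12 = 1  t=3,i=0
  .#.## -> #   bit 11 = 1  t=0,i=19
  .#.#. -> #   bit 10 = 1  t=0,i=17
  .#..# -> .   bit 9 = 0  t=0,i=14
  .#... -> #   bit 8 = 1  t=1,i=12
  ..### -> #   bit 7 = 1  t=0,i=6
  ..##. -> #   bit 6 = 1  t=3,i=3
  ..#.# -> .   bit 5 = 0  t=0,i=16
  ..#.. -> .   bit 4 = 0  t=2,i=6
  ...## -> .   bit 3 = 0  t=1,i=16
  ...#. -> .   bit 2 = 0  t=3,i=12
  ....# -> .   bit 1 = 0  t=1,i=15
  ..... -> #   bit 0 = 1  t=1,i=14
  bits 10110010101010100011110111000001 = 2997501377

2997501377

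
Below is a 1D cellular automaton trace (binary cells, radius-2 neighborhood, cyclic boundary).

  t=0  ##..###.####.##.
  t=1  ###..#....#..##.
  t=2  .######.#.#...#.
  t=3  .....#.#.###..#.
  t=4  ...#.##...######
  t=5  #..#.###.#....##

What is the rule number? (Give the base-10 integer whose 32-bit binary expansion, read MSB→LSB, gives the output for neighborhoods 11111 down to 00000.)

1465152826

  [31] ##### => .  t=2,i=3
  [30] ####. => #  t=0,i=10
  [29] ###.# => .  t=0,i=6
  [28] ###.. => #  t=1,i=2
  [27] ##.## => .  t=0,i=7
  [26] ##.#. => #  t=2,i=7
  [25] ##..# => #  t=0,i=2
  [24] ##... => #  t=4,i=0
  [23] #.### => .  t=0,i=8
  [22] #.##. => #  t=0,i=0
  [21] #.#.# => .  t=2,i=8
  [20] #.#.. => #  t=2,i=10
  [19] #..## => .  t=0,i=3
  [18] #..#. => #  t=1,i=4
  [17] #...# => .  t=2,i=12
  [16] #.... => .  t=1,i=7
  [15] .#### => .  t=0,i=9
  [14] .###. => #  t=0,i=5
  [13] .##.# => #  t=0,i=14
  [12] .##.. => #  t=0,i=1
  [11] .#.## => .  t=3,i=8
  [10] .#.#. => #  t=2,i=9
  [9] .#..# => .  t=1,i=11
  [8] .#... => #  t=1,i=6
  [7] ..### => .  t=0,i=4
  [6] ..##. => .  t=1,i=13
  [5] ..#.# => #  t=3,i=5
  [4] ..#.. => #  t=1,i=5
  [3] ...## => #  t=4,i=9
  [2] ...#. => .  t=1,i=9
  [1] ....# => #  t=1,i=8
  [0] ..... => .  t=3,i=1
  bits 01010111010101000111010100111010 = 1465152826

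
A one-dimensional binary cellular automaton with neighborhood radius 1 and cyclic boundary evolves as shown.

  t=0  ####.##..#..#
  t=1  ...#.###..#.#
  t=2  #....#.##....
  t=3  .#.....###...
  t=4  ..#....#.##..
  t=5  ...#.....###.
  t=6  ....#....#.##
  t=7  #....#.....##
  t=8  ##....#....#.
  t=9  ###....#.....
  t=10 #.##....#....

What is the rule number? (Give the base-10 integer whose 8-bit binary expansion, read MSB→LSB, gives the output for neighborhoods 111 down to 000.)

  ###|.  b7=0 t=0,i=0
  ##.|#  b6=1 t=0,i=3
  #.#|.  b5=0 t=0,i=4
  #..|#  b4=1 t=0,i=7
  .##|#  b3=1 t=0,i=5
  .#.|.  b2=0 t=0,i=9
  ..#|.  b1=0 t=0,i=8
  ...|.  b0=0 t=1,i=1
  bits 01011000 = 88

88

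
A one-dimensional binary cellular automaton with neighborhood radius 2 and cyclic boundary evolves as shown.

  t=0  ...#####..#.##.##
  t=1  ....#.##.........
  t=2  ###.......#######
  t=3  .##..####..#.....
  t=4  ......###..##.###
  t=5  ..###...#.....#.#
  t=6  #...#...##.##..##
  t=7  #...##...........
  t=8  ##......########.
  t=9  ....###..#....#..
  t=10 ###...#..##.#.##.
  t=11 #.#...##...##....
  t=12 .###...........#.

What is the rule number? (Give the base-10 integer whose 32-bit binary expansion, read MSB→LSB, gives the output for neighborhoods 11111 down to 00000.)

1420855059

  [31] ##### => .  t=0,i=5
  [30] ####. => #  t=0,i=6
  [29] ###.# => .  t=8,i=15
  [28] ###.. => #  t=0,i=7
  [27] ##.## => .  t=0,i=14
  [26] ##.#. => #  t=10,i=11
  [25] ##..# => .  t=0,i=8
  [24] ##... => .  t=0,i=0
  [23] #.### => #  t=4,i=14
  [22] #.##. => .  t=0,i=12
  [21] #.#.# => #  t=10,i=12
  [20] #.#.. => #  t=5,i=16
  [19] #..## => .  t=3,i=4
  [18] #..#. => .  t=0,i=9
  [17] #...# => .  t=0,i=1
  [16] #.... => .  t=1,i=9
  [15] .#### => #  t=0,i=4
  [14] .###. => .  t=4,i=7
  [13] .##.# => .  t=0,i=13
  [12] .##.. => .  t=0,i=16
  [11] .#.## => .  t=0,i=11
  [10] .#.#. => #  t=5,i=15
  [9] .#..# => #  t=5,i=0
  [8] .#... => #  t=3,i=12
  [7] ..### => .  t=0,i=3
  [6] ..##. => .  t=3,i=1
  [5] ..#.# => .  t=0,i=10
  [4] ..#.. => #  t=3,i=11
  [3] ...## => .  t=0,i=2
  [2] ...#. => .  t=1,i=3
  [1] ....# => #  t=1,i=2
  [0] ..... => #  t=1,i=0
  bits 01010100101100001000011100010011 = 1420855059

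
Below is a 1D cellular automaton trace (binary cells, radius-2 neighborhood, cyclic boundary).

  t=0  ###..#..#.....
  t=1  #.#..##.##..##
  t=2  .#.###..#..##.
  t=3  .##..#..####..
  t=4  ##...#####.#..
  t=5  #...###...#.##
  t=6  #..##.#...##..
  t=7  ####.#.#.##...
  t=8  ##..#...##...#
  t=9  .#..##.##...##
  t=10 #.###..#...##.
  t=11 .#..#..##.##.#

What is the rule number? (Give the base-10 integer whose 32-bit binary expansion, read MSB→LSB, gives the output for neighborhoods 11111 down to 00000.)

  [31] ##### => .  t=4,i=7
  [30] ####. => .  t=3,i=10
  [29] ###.# => .  t=1,i=0
  [28] ###.. => #  t=0,i=2
  [27] ##.## => .  t=1,i=7
  [26] ##.#. => #  t=1,i=1
  [25] ##..# => .  t=0,i=3
  [24] ##... => .  t=3,i=12
  [23] #.### => .  t=2,i=3
  [22] #.##. => #  t=1,i=8
  [21] #.#.# => .  t=7,i=5
  [20] #.#.. => .  t=1,i=2
  [19] #..## => #  t=1,i=4
  [18] #..#. => .  t=0,i=4
  [17] #...# => .  t=3,i=13
  [16] #.... => .  t=0,i=10
  [15] .#### => #  t=3,i=9
  [14] .###. => .  t=0,i=1
  [13] .##.# => .  t=1,i=6
  [12] .##.. => .  t=1,i=9
  [11] .#.## => #  t=2,i=2
  [10] .#.#. => .  t=7,i=6
  [9] .#..# => #  t=0,i=6
  [8] .#... => #  t=0,i=9
  [7] ..### => #  t=0,i=0
  [6] ..##. => #  t=1,i=5
  [5] ..#.# => #  t=2,i=1
  [4] ..#.. => #  t=0,i=5
  [3] ...## => #  t=0,i=13
  [2] ...#. => .  t=5,i=9
  [1] ....# => #  t=0,i=12
  [0] ..... => .  t=0,i=11
  bits 00010100010010001000101111111010 = 340298746

340298746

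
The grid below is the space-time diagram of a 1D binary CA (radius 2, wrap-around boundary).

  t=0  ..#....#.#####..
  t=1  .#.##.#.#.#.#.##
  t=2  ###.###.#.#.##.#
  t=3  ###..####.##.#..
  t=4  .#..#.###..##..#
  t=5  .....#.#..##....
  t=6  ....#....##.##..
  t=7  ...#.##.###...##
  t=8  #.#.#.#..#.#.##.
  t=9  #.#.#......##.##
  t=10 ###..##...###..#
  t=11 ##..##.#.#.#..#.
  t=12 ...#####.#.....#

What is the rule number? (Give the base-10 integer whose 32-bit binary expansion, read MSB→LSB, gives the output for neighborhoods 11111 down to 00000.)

  ##### -> .   bit 31 = 0  t=0,i=11
  ####. -> #   bit 30 = 1  t=0,i=12
  ###.# -> #   bit 29 = 1  t=2,i=2
  ###.. -> .   bit 28 = 0  t=0,i=13
  ##.## -> .   bit 27 = 0  t=2,i=3
  ##.#. -> #   bit 26 = 1  t=1,i=0
  ##..# -> .   bit 25 = 0  t=3,i=3
  ##... -> #   bit 24 = 1  t=0,i=14
  #.### -> .   bit 23 = 0  t=0,i=9
  #.##. -> .   bit 22 = 0  t=1,i=3
  #.#.# -> #   bit 21 = 1  t=1,i=1
  #.#.. -> .   bit 20 = 0  t=3,i=13
  #..## -> #   bit 19 = 1  t=3,i=4
  #..#. -> .   bit 18 = 0  t=4,i=3
  #...# -> .   bit 17 = 0  t=7,i=1
  #.... -> #   bit 16 = 1  t=0,i=4
  .#### -> #   bit 15 = 1  t=0,i=10
  .###. -> #   bit 14 = 1  t=2,i=5
  .##.# -> #   bit 13 = 1  t=1,i=4
  .##.. -> .   bit 12 = 0  t=4,i=12
  .#.## -> #   bit 11 = 1  t=0,i=8
  .#.#. -> .   bit 10 = 0  t=1,i=7
  .#..# -> .   bit 9 = 0  t=3,i=14
  .#... -> #   bit 8 = 1  t=0,i=3
  ..### -> .   bit 7 = 0  t=3,i=0
  ..##. -> #   bit 6 = 1  t=4,i=11
  ..#.# -> .   bit 5 = 0  t=0,i=7
  ..#.. -> .   bit 4 = 0  t=0,i=2
  ...## -> #   bit 3 = 1  t=6,i=8
  ...#. -> #   bit 2 = 1  t=0,i=1
  ....# -> .   bit 1 = 0  t=0,i=0
  ..... -> .   bit 0 = 0  t=5,i=0
  bits 01100101001010011110100101001100 = 1697245516

1697245516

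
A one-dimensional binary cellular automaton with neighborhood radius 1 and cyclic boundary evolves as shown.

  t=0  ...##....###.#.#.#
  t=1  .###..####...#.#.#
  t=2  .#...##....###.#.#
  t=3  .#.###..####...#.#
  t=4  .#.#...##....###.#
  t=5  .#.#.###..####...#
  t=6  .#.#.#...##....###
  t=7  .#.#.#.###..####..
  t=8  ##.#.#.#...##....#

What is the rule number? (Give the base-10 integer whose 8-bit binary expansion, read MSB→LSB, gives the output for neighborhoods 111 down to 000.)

  nb ###: next=.  (t=0,i=10, bit7=0)
  nb ##.: next=.  (t=0,i=4, bit6=0)
  nb #.#: next=.  (t=0,i=12, bit5=0)
  nb #..: next=.  (t=0,i=0, bit4=0)
  nb .##: next=#  (t=0,i=3, bit3=1)
  nb .#.: next=#  (t=0,i=13, bit2=1)
  nb ..#: next=#  (t=0,i=2, bit1=1)
  nb ...: next=#  (t=0,i=1, bit0=1)
  bits 00001111 = 15

15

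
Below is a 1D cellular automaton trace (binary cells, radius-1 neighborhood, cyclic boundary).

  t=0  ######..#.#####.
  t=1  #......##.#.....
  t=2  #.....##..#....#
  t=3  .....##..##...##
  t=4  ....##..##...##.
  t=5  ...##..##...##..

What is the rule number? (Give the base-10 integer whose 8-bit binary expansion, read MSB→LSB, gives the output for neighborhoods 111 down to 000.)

  nb ###: next=.  (t=0,i=1, bit7=0)
  nb ##.: next=.  (t=0,i=5, bit6=0)
  nb #.#: next=.  (t=0,i=9, bit5=0)
  nb #..: next=.  (t=0,i=6, bit4=0)
  nb .##: next=#  (t=0,i=0, bit3=1)
  nb .#.: next=#  (t=0,i=8, bit2=1)
  nb ..#: next=#  (t=0,i=7, bit1=1)
  nb ...: next=.  (t=1,i=2, bit0=0)
  bits 00001110 = 14

14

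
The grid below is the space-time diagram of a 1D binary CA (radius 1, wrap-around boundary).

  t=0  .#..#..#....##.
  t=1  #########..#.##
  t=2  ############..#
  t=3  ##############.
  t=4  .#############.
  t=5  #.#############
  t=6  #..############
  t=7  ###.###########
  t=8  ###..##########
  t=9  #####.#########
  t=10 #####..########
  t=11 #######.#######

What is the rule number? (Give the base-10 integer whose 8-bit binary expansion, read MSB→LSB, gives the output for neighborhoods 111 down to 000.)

  ###|#  b7=1 t=1,i=0
  ##.|#  b6=1 t=0,i=13
  #.#|.  b5=0 t=1,i=12
  #..|#  b4=1 t=0,i=2
  .##|.  b3=0 t=0,i=12
  .#.|#  b2=1 t=0,i=1
  ..#|#  b1=1 t=0,i=0
  ...|.  b0=0 t=0,i=9
  bits 11010110 = 214

214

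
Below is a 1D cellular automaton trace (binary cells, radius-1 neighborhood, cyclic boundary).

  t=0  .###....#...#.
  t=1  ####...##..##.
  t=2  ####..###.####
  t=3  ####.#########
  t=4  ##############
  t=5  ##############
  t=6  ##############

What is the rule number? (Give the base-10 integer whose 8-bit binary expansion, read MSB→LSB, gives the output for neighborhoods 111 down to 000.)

238

  [7] ### => #  t=0,i=2
  [6] ##. => #  t=0,i=3
  [5] #.# => #  t=1,i=13
  [4] #.. => .  t=0,i=4
  [3] .## => #  t=0,i=1
  [2] .#. => #  t=0,i=8
  [1] ..# => #  t=0,i=0
  [0] ... => .  t=0,i=5
  bits 11101110 = 238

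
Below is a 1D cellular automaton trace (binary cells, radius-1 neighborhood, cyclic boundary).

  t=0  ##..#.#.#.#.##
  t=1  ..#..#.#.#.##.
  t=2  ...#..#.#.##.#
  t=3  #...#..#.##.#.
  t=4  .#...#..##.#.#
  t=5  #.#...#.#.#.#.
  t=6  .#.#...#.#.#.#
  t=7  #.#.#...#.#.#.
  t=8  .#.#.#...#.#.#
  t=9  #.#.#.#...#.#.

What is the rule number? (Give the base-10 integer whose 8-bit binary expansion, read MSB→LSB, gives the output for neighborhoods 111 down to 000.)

56

  ###|.  b7=0 t=0,i=0
  ##.|.  b6=0 t=0,i=1
  #.#|#  b5=1 t=0,i=5
  #..|#  b4=1 t=0,i=2
  .##|#  b3=1 t=0,i=12
  .#.|.  b2=0 t=0,i=4
  ..#|.  b1=0 t=0,i=3
  ...|.  b0=0 t=1,i=0
  bits 00111000 = 56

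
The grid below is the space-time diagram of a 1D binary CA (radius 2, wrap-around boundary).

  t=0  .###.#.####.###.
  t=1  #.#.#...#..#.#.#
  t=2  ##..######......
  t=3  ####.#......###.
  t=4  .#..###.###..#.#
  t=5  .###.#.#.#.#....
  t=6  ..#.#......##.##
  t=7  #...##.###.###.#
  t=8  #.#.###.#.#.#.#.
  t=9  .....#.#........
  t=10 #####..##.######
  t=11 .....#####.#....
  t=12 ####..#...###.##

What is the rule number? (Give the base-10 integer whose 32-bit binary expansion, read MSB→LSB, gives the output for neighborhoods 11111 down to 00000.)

  ##### -> .   bit 31 = 0  t=2,i=6
  ####. -> .   bit 30 = 0  t=0,i=9
  ###.# -> .   bit 29 = 0  t=0,i=3
  ###.. -> .   bit 28 = 0  t=0,i=14
  ##.## -> #   bit 27 = 1  t=0,i=11
  ##.#. -> #   bit 26 = 1  t=0,i=4
  ##..# -> #   bit 25 = 1  t=0,i=15
  ##... -> .   bit 24 = 0  t=2,i=10
  #.### -> .   bit 23 = 0  t=0,i=7
  #.##. -> .   bit 22 = 0  t=1,i=15
  #.#.# -> .   bit 21 = 0  t=0,i=5
  #.#.. -> #   bit 20 = 1  t=1,i=4
  #..## -> #   bit 19 = 1  t=0,i=0
  #..#. -> .   bit 18 = 0  t=1,i=10
  #...# -> #   bit 17 = 1  t=1,i=6
  #.... -> .   bit 16 = 0  t=2,i=11
  .#### -> #   bit 15 = 1  t=0,i=8
  .###. -> #   bit 14 = 1  t=0,i=2
  .##.# -> #   bit 13 = 1  t=1,i=0
  .##.. -> #   bit 12 = 1  t=2,i=1
  .#.## -> .   bit 11 = 0  t=0,i=6
  .#.#. -> .   bit 10 = 0  t=1,i=3
  .#..# -> #   bit 9 = 1  t=1,i=9
  .#... -> #   bit 8 = 1  t=1,i=5
  ..### -> .   bit 7 = 0  t=0,i=1
  ..##. -> #   bit 6 = 1  t=2,i=0
  ..#.# -> .   bit 5 = 0  t=1,i=11
  ..#.. -> #   bit 4 = 1  t=1,i=8
  ...## -> .   bit 3 = 0  t=2,i=15
  ...#. -> #   bit 2 = 1  t=1,i=7
  ....# -> #   bit 1 = 1  t=2,i=14
  ..... -> #   bit 0 = 1  t=2,i=12
  bits 00001110000110101111001101010111 = 236647255

236647255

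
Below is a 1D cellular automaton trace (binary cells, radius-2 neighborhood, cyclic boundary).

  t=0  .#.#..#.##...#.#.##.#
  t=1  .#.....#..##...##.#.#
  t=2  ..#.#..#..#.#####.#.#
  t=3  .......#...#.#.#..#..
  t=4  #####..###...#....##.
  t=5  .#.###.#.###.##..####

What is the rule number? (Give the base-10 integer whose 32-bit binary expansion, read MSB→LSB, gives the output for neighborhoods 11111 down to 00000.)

  #####|.  b31=0 t=2,i=14
  ####.|#  b30=1 t=2,i=15
  ###.#|.  b29=0 t=2,i=16
  ###..|#  b28=1 t=4,i=4
  ##.##|#  b27=1 t=4,i=20
  ##.#.|.  b26=0 t=0,i=19
  ##..#|#  b25=1 t=4,i=5
  ##...|#  b24=1 t=0,i=10
  #.###|.  b23=0 t=2,i=12
  #.##.|.  b22=0 t=0,i=8
  #.#.#|#  b21=1 t=0,i=1
  #.#..|.  b20=0 t=0,i=3
  #..##|.  b19=0 t=1,i=9
  #..#.|.  b18=0 t=0,i=5
  #...#|#  b17=1 t=0,i=11
  #....|.  b16=0 t=1,i=3
  .####|#  b15=1 t=2,i=13
  .###.|.  b14=0 t=4,i=8
  .##.#|#  b13=1 t=0,i=18
  .##..|.  b12=0 t=0,i=9
  .#.##|#  b11=1 t=0,i=7
  .#.#.|.  b10=0 t=0,i=0
  .#..#|.  b9=0 t=0,i=4
  .#...|#  b8=1 t=1,i=2
  ..###|#  b7=1 t=4,i=7
  ..##.|#  b6=1 t=1,i=10
  ..#.#|.  b5=0 t=0,i=6
  ..#..|#  b4=1 t=1,i=7
  ...##|#  b3=1 t=1,i=14
  ...#.|.  b2=0 t=0,i=12
  ....#|.  b1=0 t=1,i=5
  .....|#  b0=1 t=1,i=4
  bits 01011011001000101010100111011001 = 1528998361

1528998361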